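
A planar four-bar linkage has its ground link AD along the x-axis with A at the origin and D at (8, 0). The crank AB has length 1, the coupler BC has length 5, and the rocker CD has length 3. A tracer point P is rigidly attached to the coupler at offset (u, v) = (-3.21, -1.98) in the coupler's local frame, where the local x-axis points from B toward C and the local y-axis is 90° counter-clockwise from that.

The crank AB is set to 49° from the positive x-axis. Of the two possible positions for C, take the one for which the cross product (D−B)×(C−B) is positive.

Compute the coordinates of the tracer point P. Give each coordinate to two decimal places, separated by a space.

-2.10 -1.82

A=(0,0), D=(8.00,0)
B = A + 1.00·(cos49°, sin49°) = (0.6561, 0.7547)
|BD| = 7.3826
circle(B,5.00) ∩ circle(D,3.00): a=4.7749, h=1.4832
  candidates: C₊=(5.5576,1.7420) cross=10.950; C₋=(5.2544,-1.2089) cross=-10.950
  mode + wants cross > 0 → take C=(5.5576,1.7420) (cross=10.950)
ex = (C−B)/|BC| = (0.9803,0.1975); ey = (-0.1975,0.9803)
P = B + -3.21·ex + -1.98·ey = (-2.0998,-1.8202)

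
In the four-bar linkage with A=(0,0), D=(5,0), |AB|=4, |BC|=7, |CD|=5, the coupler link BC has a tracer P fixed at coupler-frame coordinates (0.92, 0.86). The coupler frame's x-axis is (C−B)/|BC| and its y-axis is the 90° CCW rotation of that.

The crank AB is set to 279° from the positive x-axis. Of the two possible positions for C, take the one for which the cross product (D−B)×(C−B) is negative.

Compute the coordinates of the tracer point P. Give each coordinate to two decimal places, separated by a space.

A=(0,0), D=(5.00,0)
B = A + 4.00·(cos279°, sin279°) = (0.6257, -3.9508)
|BD| = 5.8943
circle(B,7.00) ∩ circle(D,5.00): a=4.9830, h=4.9163
  candidates: C₊=(1.0285,3.0376) cross=28.978; C₋=(7.6189,-4.2592) cross=-28.978
  mode - wants cross < 0 → take C=(7.6189,-4.2592) (cross=-28.978)
ex = (C−B)/|BC| = (0.9990,-0.0441); ey = (0.0441,0.9990)
P = B + 0.92·ex + 0.86·ey = (1.5827,-3.1321)

1.58 -3.13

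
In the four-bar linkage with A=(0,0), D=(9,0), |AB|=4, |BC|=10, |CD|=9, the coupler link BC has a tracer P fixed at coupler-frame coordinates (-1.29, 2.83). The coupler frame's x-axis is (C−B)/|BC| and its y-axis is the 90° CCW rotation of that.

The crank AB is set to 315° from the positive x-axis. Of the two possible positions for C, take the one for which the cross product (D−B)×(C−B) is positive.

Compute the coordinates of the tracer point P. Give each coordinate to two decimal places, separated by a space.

-0.09 -3.92

A=(0,0), D=(9.00,0)
B = A + 4.00·(cos315°, sin315°) = (2.8284, -2.8284)
|BD| = 6.7888
circle(B,10.00) ∩ circle(D,9.00): a=4.7938, h=8.7761
  candidates: C₊=(3.5300,7.1469) cross=59.579; C₋=(10.8427,-8.8093) cross=-59.579
  mode + wants cross > 0 → take C=(3.5300,7.1469) (cross=59.579)
ex = (C−B)/|BC| = (0.0702,0.9975); ey = (-0.9975,0.0702)
P = B + -1.29·ex + 2.83·ey = (-0.0851,-3.9167)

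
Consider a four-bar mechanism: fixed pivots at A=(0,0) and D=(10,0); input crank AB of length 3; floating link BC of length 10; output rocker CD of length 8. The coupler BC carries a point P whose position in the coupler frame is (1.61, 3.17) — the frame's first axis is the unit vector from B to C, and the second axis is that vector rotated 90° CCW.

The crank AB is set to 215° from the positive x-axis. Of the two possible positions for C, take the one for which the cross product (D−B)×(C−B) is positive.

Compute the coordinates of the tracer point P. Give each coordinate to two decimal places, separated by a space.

-3.70 1.61

A=(0,0), D=(10.00,0)
B = A + 3.00·(cos215°, sin215°) = (-2.4575, -1.7207)
|BD| = 12.5757
circle(B,10.00) ∩ circle(D,8.00): a=7.7192, h=6.3572
  candidates: C₊=(4.3193,5.6329) cross=79.946; C₋=(6.0590,-6.9619) cross=-79.946
  mode + wants cross > 0 → take C=(4.3193,5.6329) (cross=79.946)
ex = (C−B)/|BC| = (0.6777,0.7354); ey = (-0.7354,0.6777)
P = B + 1.61·ex + 3.17·ey = (-3.6975,1.6114)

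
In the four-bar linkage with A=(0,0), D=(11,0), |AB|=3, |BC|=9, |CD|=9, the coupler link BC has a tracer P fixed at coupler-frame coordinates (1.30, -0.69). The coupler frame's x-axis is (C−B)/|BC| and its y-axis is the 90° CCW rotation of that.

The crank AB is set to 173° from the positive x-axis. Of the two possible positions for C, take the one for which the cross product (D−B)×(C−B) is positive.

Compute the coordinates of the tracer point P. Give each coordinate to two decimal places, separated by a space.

A=(0,0), D=(11.00,0)
B = A + 3.00·(cos173°, sin173°) = (-2.9776, 0.3656)
|BD| = 13.9824
circle(B,9.00) ∩ circle(D,9.00): a=6.9912, h=5.6677
  candidates: C₊=(4.1594,5.8486) cross=79.248; C₋=(3.8630,-5.4830) cross=-79.248
  mode + wants cross > 0 → take C=(4.1594,5.8486) (cross=79.248)
ex = (C−B)/|BC| = (0.7930,0.6092); ey = (-0.6092,0.7930)
P = B + 1.30·ex + -0.69·ey = (-1.5264,0.6104)

-1.53 0.61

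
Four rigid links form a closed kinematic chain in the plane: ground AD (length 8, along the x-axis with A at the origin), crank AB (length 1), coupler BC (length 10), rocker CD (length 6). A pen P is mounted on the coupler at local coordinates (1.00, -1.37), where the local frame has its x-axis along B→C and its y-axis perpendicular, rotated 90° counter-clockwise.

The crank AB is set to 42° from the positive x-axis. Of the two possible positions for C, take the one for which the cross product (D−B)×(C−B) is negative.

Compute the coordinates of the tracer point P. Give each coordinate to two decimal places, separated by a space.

A=(0,0), D=(8.00,0)
B = A + 1.00·(cos42°, sin42°) = (0.7431, 0.6691)
|BD| = 7.2876
circle(B,10.00) ∩ circle(D,6.00): a=8.0348, h=5.9533
  candidates: C₊=(9.2906,5.8595) cross=43.385; C₋=(8.1974,-5.9968) cross=-43.385
  mode - wants cross < 0 → take C=(8.1974,-5.9968) (cross=-43.385)
ex = (C−B)/|BC| = (0.7454,-0.6666); ey = (0.6666,0.7454)
P = B + 1.00·ex + -1.37·ey = (0.5753,-1.0187)

0.58 -1.02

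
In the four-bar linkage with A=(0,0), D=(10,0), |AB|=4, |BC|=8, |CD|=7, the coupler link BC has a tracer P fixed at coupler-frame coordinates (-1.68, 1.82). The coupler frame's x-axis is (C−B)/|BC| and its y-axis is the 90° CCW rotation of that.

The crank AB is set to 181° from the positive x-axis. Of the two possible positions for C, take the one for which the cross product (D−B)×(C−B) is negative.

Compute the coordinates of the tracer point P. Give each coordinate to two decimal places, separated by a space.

-4.98 2.20

A=(0,0), D=(10.00,0)
B = A + 4.00·(cos181°, sin181°) = (-3.9994, -0.0698)
|BD| = 13.9996
circle(B,8.00) ∩ circle(D,7.00): a=7.5355, h=2.6863
  candidates: C₊=(3.5226,2.6540) cross=37.607; C₋=(3.5494,-2.7185) cross=-37.607
  mode - wants cross < 0 → take C=(3.5494,-2.7185) (cross=-37.607)
ex = (C−B)/|BC| = (0.9436,-0.3311); ey = (0.3311,0.9436)
P = B + -1.68·ex + 1.82·ey = (-4.9821,2.2038)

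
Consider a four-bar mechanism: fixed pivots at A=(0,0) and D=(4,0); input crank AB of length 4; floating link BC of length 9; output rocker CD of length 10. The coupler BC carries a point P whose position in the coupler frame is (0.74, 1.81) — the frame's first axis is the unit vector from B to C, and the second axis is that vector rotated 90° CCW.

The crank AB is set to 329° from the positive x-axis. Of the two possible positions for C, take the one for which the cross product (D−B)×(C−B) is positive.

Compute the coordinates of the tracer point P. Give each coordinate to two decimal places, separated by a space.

2.90 -3.94

A=(0,0), D=(4.00,0)
B = A + 4.00·(cos329°, sin329°) = (3.4287, -2.0602)
|BD| = 2.1379
circle(B,9.00) ∩ circle(D,10.00): a=-3.3746, h=8.3434
  candidates: C₊=(-5.5131,-3.0824) cross=17.837; C₋=(10.5668,-7.5417) cross=-17.837
  mode + wants cross > 0 → take C=(-5.5131,-3.0824) (cross=17.837)
ex = (C−B)/|BC| = (-0.9935,-0.1136); ey = (0.1136,-0.9935)
P = B + 0.74·ex + 1.81·ey = (2.8990,-3.9425)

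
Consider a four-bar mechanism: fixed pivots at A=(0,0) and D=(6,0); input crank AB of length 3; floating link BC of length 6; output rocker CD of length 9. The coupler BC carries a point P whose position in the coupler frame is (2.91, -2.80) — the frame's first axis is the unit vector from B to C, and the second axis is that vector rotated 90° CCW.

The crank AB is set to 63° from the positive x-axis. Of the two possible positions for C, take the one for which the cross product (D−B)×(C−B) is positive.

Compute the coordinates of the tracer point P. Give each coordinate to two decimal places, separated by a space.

4.83 4.75

A=(0,0), D=(6.00,0)
B = A + 3.00·(cos63°, sin63°) = (1.3620, 2.6730)
|BD| = 5.3532
circle(B,6.00) ∩ circle(D,9.00): a=-1.5265, h=5.8026
  candidates: C₊=(2.9368,8.4627) cross=31.062; C₋=(-2.8581,-1.5921) cross=-31.062
  mode + wants cross > 0 → take C=(2.9368,8.4627) (cross=31.062)
ex = (C−B)/|BC| = (0.2625,0.9649); ey = (-0.9649,0.2625)
P = B + 2.91·ex + -2.80·ey = (4.8276,4.7461)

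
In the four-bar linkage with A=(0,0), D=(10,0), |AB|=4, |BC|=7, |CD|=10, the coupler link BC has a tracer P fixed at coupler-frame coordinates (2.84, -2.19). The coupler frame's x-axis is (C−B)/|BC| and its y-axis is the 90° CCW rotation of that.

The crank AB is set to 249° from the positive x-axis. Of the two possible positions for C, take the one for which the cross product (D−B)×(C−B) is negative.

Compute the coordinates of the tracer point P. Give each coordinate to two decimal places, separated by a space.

-0.55 -7.21

A=(0,0), D=(10.00,0)
B = A + 4.00·(cos249°, sin249°) = (-1.4335, -3.7343)
|BD| = 12.0279
circle(B,7.00) ∩ circle(D,10.00): a=3.8939, h=5.8170
  candidates: C₊=(0.4619,3.0042) cross=69.967; C₋=(4.0740,-8.0550) cross=-69.967
  mode - wants cross < 0 → take C=(4.0740,-8.0550) (cross=-69.967)
ex = (C−B)/|BC| = (0.7868,-0.6172); ey = (0.6172,0.7868)
P = B + 2.84·ex + -2.19·ey = (-0.5508,-7.2103)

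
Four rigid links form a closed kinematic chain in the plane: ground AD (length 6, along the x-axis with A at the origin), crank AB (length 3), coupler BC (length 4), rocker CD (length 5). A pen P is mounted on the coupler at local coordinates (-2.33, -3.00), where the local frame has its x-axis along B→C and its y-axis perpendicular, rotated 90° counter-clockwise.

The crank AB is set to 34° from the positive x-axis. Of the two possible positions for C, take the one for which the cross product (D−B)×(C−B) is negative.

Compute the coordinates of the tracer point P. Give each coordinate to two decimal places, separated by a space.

A=(0,0), D=(6.00,0)
B = A + 3.00·(cos34°, sin34°) = (2.4871, 1.6776)
|BD| = 3.8929
circle(B,4.00) ∩ circle(D,5.00): a=0.7905, h=3.9211
  candidates: C₊=(4.8902,4.8753) cross=15.264; C₋=(1.5107,-2.2014) cross=-15.264
  mode - wants cross < 0 → take C=(1.5107,-2.2014) (cross=-15.264)
ex = (C−B)/|BC| = (-0.2441,-0.9697); ey = (0.9697,-0.2441)
P = B + -2.33·ex + -3.00·ey = (0.1466,4.6694)

0.15 4.67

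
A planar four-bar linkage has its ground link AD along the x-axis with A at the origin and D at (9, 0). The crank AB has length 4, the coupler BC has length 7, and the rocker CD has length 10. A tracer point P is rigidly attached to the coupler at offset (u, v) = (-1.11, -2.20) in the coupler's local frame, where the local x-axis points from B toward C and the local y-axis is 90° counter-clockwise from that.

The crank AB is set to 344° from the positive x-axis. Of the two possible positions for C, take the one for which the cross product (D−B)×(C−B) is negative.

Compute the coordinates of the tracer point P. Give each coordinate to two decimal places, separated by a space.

1.78 0.24

A=(0,0), D=(9.00,0)
B = A + 4.00·(cos344°, sin344°) = (3.8450, -1.1025)
|BD| = 5.2715
circle(B,7.00) ∩ circle(D,10.00): a=-2.2015, h=6.6448
  candidates: C₊=(0.3024,4.9348) cross=35.028; C₋=(3.0820,-8.0608) cross=-35.028
  mode - wants cross < 0 → take C=(3.0820,-8.0608) (cross=-35.028)
ex = (C−B)/|BC| = (-0.1090,-0.9940); ey = (0.9940,-0.1090)
P = B + -1.11·ex + -2.20·ey = (1.7792,0.2407)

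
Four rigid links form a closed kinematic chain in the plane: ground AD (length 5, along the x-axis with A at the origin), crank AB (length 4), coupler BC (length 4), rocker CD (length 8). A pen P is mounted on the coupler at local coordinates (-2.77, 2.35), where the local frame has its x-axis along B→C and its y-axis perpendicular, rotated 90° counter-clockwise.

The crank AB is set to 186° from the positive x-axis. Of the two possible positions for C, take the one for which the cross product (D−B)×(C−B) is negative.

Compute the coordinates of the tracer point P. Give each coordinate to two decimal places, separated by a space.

A=(0,0), D=(5.00,0)
B = A + 4.00·(cos186°, sin186°) = (-3.9781, -0.4181)
|BD| = 8.9878
circle(B,4.00) ∩ circle(D,8.00): a=1.8236, h=3.5601
  candidates: C₊=(-2.3221,3.2230) cross=31.998; C₋=(-1.9908,-3.8895) cross=-31.998
  mode - wants cross < 0 → take C=(-1.9908,-3.8895) (cross=-31.998)
ex = (C−B)/|BC| = (0.4968,-0.8679); ey = (0.8679,0.4968)
P = B + -2.77·ex + 2.35·ey = (-3.3148,3.1534)

-3.31 3.15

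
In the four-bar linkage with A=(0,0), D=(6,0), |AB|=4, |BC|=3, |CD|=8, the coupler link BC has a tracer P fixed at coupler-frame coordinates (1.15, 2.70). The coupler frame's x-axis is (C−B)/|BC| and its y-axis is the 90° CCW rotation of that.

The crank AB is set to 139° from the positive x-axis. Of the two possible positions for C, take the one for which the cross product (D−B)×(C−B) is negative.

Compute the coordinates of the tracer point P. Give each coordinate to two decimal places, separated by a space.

-0.09 2.46

A=(0,0), D=(6.00,0)
B = A + 4.00·(cos139°, sin139°) = (-3.0188, 2.6242)
|BD| = 9.3929
circle(B,3.00) ∩ circle(D,8.00): a=1.7687, h=2.4232
  candidates: C₊=(-0.6436,4.4568) cross=22.761; C₋=(-1.9976,-0.1966) cross=-22.761
  mode - wants cross < 0 → take C=(-1.9976,-0.1966) (cross=-22.761)
ex = (C−B)/|BC| = (0.3404,-0.9403); ey = (0.9403,0.3404)
P = B + 1.15·ex + 2.70·ey = (-0.0886,2.4620)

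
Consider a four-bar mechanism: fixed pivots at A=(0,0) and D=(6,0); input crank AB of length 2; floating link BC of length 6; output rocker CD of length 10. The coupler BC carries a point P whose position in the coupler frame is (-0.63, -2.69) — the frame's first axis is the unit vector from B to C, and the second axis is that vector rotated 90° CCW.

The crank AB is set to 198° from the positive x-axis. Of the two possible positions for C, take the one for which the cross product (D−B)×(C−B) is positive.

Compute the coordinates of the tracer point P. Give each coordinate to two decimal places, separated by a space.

0.83 -1.00

A=(0,0), D=(6.00,0)
B = A + 2.00·(cos198°, sin198°) = (-1.9021, -0.6180)
|BD| = 7.9262
circle(B,6.00) ∩ circle(D,10.00): a=-0.0741, h=5.9995
  candidates: C₊=(-2.4438,5.3575) cross=47.554; C₋=(-1.5082,-6.6051) cross=-47.554
  mode + wants cross > 0 → take C=(-2.4438,5.3575) (cross=47.554)
ex = (C−B)/|BC| = (-0.0903,0.9959); ey = (-0.9959,-0.0903)
P = B + -0.63·ex + -2.69·ey = (0.8338,-1.0026)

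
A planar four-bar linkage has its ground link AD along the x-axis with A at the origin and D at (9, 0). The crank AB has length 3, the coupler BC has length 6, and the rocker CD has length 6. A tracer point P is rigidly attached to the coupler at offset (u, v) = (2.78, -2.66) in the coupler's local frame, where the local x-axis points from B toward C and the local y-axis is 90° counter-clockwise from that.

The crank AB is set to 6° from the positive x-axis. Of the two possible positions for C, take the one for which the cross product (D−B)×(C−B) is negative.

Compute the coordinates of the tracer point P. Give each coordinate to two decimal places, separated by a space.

A=(0,0), D=(9.00,0)
B = A + 3.00·(cos6°, sin6°) = (2.9836, 0.3136)
|BD| = 6.0246
circle(B,6.00) ∩ circle(D,6.00): a=3.0123, h=5.1890
  candidates: C₊=(6.2619,5.3388) cross=31.262; C₋=(5.7217,-5.0252) cross=-31.262
  mode - wants cross < 0 → take C=(5.7217,-5.0252) (cross=-31.262)
ex = (C−B)/|BC| = (0.4564,-0.8898); ey = (0.8898,0.4564)
P = B + 2.78·ex + -2.66·ey = (1.8854,-3.3740)

1.89 -3.37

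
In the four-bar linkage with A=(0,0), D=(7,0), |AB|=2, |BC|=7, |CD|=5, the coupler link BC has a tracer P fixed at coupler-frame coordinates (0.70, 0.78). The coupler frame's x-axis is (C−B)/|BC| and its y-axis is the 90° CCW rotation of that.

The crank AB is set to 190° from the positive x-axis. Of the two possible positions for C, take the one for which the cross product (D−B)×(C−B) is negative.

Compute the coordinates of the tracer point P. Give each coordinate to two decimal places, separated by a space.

-0.97 -0.05

A=(0,0), D=(7.00,0)
B = A + 2.00·(cos190°, sin190°) = (-1.9696, -0.3473)
|BD| = 8.9763
circle(B,7.00) ∩ circle(D,5.00): a=5.8250, h=3.8819
  candidates: C₊=(3.7008,3.7571) cross=34.845; C₋=(4.0012,-4.0009) cross=-34.845
  mode - wants cross < 0 → take C=(4.0012,-4.0009) (cross=-34.845)
ex = (C−B)/|BC| = (0.8530,-0.5219); ey = (0.5219,0.8530)
P = B + 0.70·ex + 0.78·ey = (-0.9654,-0.0473)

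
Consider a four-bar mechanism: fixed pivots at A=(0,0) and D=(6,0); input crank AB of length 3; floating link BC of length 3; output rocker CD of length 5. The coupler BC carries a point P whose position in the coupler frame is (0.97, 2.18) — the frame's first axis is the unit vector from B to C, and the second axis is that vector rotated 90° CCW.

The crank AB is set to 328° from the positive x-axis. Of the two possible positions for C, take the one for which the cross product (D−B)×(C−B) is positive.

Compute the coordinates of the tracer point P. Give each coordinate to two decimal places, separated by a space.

0.17 -1.78

A=(0,0), D=(6.00,0)
B = A + 3.00·(cos328°, sin328°) = (2.5441, -1.5898)
|BD| = 3.8040
circle(B,3.00) ∩ circle(D,5.00): a=-0.2011, h=2.9933
  candidates: C₊=(1.1105,1.0455) cross=11.386; C₋=(3.6124,-4.3931) cross=-11.386
  mode + wants cross > 0 → take C=(1.1105,1.0455) (cross=11.386)
ex = (C−B)/|BC| = (-0.4779,0.8784); ey = (-0.8784,-0.4779)
P = B + 0.97·ex + 2.18·ey = (0.1656,-1.7794)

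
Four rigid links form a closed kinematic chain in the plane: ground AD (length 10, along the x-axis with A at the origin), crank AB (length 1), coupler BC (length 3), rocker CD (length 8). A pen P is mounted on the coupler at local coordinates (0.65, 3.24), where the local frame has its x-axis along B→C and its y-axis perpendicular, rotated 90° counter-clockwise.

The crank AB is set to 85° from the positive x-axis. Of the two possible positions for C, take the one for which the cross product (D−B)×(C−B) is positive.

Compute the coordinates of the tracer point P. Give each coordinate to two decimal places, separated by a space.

A=(0,0), D=(10.00,0)
B = A + 1.00·(cos85°, sin85°) = (0.0872, 0.9962)
|BD| = 9.9628
circle(B,3.00) ∩ circle(D,8.00): a=2.2211, h=2.0166
  candidates: C₊=(2.4988,2.7806) cross=20.091; C₋=(2.0955,-1.2324) cross=-20.091
  mode + wants cross > 0 → take C=(2.4988,2.7806) (cross=20.091)
ex = (C−B)/|BC| = (0.8039,0.5948); ey = (-0.5948,0.8039)
P = B + 0.65·ex + 3.24·ey = (-1.3175,3.9874)

-1.32 3.99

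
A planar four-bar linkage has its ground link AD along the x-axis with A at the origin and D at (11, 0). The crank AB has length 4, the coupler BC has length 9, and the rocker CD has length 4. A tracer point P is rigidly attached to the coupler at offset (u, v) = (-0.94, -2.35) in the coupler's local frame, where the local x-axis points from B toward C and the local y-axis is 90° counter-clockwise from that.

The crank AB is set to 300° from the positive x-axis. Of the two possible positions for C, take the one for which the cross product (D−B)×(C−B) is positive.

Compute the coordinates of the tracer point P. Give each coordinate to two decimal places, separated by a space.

A=(0,0), D=(11.00,0)
B = A + 4.00·(cos300°, sin300°) = (2.0000, -3.4641)
|BD| = 9.6437
circle(B,9.00) ∩ circle(D,4.00): a=8.1919, h=3.7273
  candidates: C₊=(8.3063,2.9570) cross=35.944; C₋=(10.9840,-4.0000) cross=-35.944
  mode + wants cross > 0 → take C=(8.3063,2.9570) (cross=35.944)
ex = (C−B)/|BC| = (0.7007,0.7135); ey = (-0.7135,0.7007)
P = B + -0.94·ex + -2.35·ey = (3.0180,-5.7814)

3.02 -5.78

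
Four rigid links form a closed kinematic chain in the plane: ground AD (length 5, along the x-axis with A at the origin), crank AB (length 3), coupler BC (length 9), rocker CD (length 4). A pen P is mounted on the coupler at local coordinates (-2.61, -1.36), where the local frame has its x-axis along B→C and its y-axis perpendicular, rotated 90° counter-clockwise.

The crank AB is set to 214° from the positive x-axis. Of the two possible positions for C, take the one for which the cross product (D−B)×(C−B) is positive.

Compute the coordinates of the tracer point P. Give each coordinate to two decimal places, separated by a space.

A=(0,0), D=(5.00,0)
B = A + 3.00·(cos214°, sin214°) = (-2.4871, -1.6776)
|BD| = 7.6728
circle(B,9.00) ∩ circle(D,4.00): a=8.0721, h=3.9800
  candidates: C₊=(4.5195,3.9710) cross=30.538; C₋=(6.2599,-3.7964) cross=-30.538
  mode + wants cross > 0 → take C=(4.5195,3.9710) (cross=30.538)
ex = (C−B)/|BC| = (0.7785,0.6276); ey = (-0.6276,0.7785)
P = B + -2.61·ex + -1.36·ey = (-3.6655,-4.3745)

-3.67 -4.37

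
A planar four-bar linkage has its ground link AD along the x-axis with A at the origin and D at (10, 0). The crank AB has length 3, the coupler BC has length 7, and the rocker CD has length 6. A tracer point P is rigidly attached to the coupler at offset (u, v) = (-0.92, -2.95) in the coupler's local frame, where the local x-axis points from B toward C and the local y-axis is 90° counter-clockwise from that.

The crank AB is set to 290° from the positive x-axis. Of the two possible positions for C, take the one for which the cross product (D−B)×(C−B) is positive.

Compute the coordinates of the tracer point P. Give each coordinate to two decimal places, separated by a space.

A=(0,0), D=(10.00,0)
B = A + 3.00·(cos290°, sin290°) = (1.0261, -2.8191)
|BD| = 9.4063
circle(B,7.00) ∩ circle(D,6.00): a=5.3942, h=4.4613
  candidates: C₊=(4.8353,3.0537) cross=41.964; C₋=(7.5093,-5.4586) cross=-41.964
  mode + wants cross > 0 → take C=(4.8353,3.0537) (cross=41.964)
ex = (C−B)/|BC| = (0.5442,0.8390); ey = (-0.8390,0.5442)
P = B + -0.92·ex + -2.95·ey = (3.0004,-5.1962)

3.00 -5.20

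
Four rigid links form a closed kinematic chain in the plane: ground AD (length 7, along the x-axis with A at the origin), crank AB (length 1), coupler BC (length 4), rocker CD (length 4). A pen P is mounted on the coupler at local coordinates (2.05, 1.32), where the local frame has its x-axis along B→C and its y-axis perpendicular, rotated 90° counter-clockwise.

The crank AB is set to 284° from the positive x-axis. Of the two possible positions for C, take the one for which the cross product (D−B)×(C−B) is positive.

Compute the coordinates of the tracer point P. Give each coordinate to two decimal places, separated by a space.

A=(0,0), D=(7.00,0)
B = A + 1.00·(cos284°, sin284°) = (0.2419, -0.9703)
|BD| = 6.8274
circle(B,4.00) ∩ circle(D,4.00): a=3.4137, h=2.0849
  candidates: C₊=(3.3247,1.5786) cross=14.234; C₋=(3.9173,-2.5489) cross=-14.234
  mode + wants cross > 0 → take C=(3.3247,1.5786) (cross=14.234)
ex = (C−B)/|BC| = (0.7707,0.6372); ey = (-0.6372,0.7707)
P = B + 2.05·ex + 1.32·ey = (0.9807,1.3533)

0.98 1.35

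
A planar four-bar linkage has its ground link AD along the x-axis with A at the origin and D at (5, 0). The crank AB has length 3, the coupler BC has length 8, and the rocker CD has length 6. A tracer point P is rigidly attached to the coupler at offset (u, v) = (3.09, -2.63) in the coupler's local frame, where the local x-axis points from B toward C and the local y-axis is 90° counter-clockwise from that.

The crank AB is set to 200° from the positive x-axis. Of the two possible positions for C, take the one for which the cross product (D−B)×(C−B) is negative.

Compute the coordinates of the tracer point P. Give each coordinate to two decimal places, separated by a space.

A=(0,0), D=(5.00,0)
B = A + 3.00·(cos200°, sin200°) = (-2.8191, -1.0261)
|BD| = 7.8861
circle(B,8.00) ∩ circle(D,6.00): a=5.7183, h=5.5947
  candidates: C₊=(2.1227,5.2651) cross=44.120; C₋=(3.5786,-5.8292) cross=-44.120
  mode - wants cross < 0 → take C=(3.5786,-5.8292) (cross=-44.120)
ex = (C−B)/|BC| = (0.7997,-0.6004); ey = (0.6004,0.7997)
P = B + 3.09·ex + -2.63·ey = (-1.9270,-4.9845)

-1.93 -4.98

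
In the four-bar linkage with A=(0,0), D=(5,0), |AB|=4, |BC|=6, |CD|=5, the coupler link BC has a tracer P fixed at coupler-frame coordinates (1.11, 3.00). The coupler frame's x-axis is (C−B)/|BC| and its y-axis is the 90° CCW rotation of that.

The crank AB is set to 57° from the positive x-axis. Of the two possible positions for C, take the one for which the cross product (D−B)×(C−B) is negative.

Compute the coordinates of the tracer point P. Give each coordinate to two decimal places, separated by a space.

A=(0,0), D=(5.00,0)
B = A + 4.00·(cos57°, sin57°) = (2.1786, 3.3547)
|BD| = 4.3834
circle(B,6.00) ∩ circle(D,5.00): a=3.4464, h=4.9114
  candidates: C₊=(8.1557,3.8784) cross=21.529; C₋=(0.6381,-2.4442) cross=-21.529
  mode - wants cross < 0 → take C=(0.6381,-2.4442) (cross=-21.529)
ex = (C−B)/|BC| = (-0.2567,-0.9665); ey = (0.9665,-0.2567)
P = B + 1.11·ex + 3.00·ey = (4.7930,1.5117)

4.79 1.51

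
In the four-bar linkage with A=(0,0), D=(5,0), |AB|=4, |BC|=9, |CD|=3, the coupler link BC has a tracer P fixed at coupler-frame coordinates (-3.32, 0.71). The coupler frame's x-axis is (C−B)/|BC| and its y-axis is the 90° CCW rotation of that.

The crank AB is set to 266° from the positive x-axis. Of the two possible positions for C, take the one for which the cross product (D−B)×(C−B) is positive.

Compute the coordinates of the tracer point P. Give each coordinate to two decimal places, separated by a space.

A=(0,0), D=(5.00,0)
B = A + 4.00·(cos266°, sin266°) = (-0.2790, -3.9903)
|BD| = 6.6174
circle(B,9.00) ∩ circle(D,3.00): a=8.7489, h=2.1111
  candidates: C₊=(5.4274,2.9694) cross=13.970; C₋=(7.9734,-0.3989) cross=-13.970
  mode + wants cross > 0 → take C=(5.4274,2.9694) (cross=13.970)
ex = (C−B)/|BC| = (0.6340,0.7733); ey = (-0.7733,0.6340)
P = B + -3.32·ex + 0.71·ey = (-2.9331,-6.1074)

-2.93 -6.11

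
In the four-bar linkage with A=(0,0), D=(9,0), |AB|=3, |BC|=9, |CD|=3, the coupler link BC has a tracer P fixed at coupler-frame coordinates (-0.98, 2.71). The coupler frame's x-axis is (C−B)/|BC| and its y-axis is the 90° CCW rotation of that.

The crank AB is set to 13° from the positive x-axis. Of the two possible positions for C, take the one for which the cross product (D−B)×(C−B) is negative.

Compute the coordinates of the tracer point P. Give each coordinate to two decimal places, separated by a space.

A=(0,0), D=(9.00,0)
B = A + 3.00·(cos13°, sin13°) = (2.9231, 0.6749)
|BD| = 6.1142
circle(B,9.00) ∩ circle(D,3.00): a=8.9450, h=0.9934
  candidates: C₊=(11.9231,0.6749) cross=6.074; C₋=(11.7038,-1.2997) cross=-6.074
  mode - wants cross < 0 → take C=(11.7038,-1.2997) (cross=-6.074)
ex = (C−B)/|BC| = (0.9756,-0.2194); ey = (0.2194,0.9756)
P = B + -0.98·ex + 2.71·ey = (2.5616,3.5338)

2.56 3.53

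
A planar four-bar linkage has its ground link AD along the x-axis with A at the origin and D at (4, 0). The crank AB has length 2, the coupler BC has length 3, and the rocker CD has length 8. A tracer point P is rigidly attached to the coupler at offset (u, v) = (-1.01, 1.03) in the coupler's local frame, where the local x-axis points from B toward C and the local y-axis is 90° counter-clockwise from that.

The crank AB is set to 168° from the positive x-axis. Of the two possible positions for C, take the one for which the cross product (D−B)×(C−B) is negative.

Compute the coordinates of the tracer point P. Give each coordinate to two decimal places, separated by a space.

-0.53 0.61

A=(0,0), D=(4.00,0)
B = A + 2.00·(cos168°, sin168°) = (-1.9563, 0.4158)
|BD| = 5.9708
circle(B,3.00) ∩ circle(D,8.00): a=-1.6204, h=2.5248
  candidates: C₊=(-3.3969,3.0473) cross=15.075; C₋=(-3.7486,-1.9900) cross=-15.075
  mode - wants cross < 0 → take C=(-3.7486,-1.9900) (cross=-15.075)
ex = (C−B)/|BC| = (-0.5974,-0.8019); ey = (0.8019,-0.5974)
P = B + -1.01·ex + 1.03·ey = (-0.5269,0.6104)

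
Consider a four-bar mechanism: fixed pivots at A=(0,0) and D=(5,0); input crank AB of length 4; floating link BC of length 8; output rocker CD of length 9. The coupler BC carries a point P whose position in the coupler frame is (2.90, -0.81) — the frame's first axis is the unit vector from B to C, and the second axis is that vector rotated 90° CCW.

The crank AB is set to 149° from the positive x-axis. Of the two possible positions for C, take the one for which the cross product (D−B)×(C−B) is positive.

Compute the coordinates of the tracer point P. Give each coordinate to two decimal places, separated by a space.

A=(0,0), D=(5.00,0)
B = A + 4.00·(cos149°, sin149°) = (-3.4287, 2.0602)
|BD| = 8.6768
circle(B,8.00) ∩ circle(D,9.00): a=3.3588, h=7.2608
  candidates: C₊=(1.5580,8.3158) cross=63.000; C₋=(-1.8899,-5.7905) cross=-63.000
  mode + wants cross > 0 → take C=(1.5580,8.3158) (cross=63.000)
ex = (C−B)/|BC| = (0.6233,0.7820); ey = (-0.7820,0.6233)
P = B + 2.90·ex + -0.81·ey = (-0.9876,3.8229)

-0.99 3.82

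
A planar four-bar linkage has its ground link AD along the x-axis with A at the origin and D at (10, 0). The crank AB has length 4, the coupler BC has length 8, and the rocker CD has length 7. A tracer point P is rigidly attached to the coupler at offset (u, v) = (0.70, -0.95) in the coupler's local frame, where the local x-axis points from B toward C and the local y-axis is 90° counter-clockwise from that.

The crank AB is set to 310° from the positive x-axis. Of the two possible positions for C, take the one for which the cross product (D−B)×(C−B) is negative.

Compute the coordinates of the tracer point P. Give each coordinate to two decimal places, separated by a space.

2.72 -4.24

A=(0,0), D=(10.00,0)
B = A + 4.00·(cos310°, sin310°) = (2.5712, -3.0642)
|BD| = 8.0360
circle(B,8.00) ∩ circle(D,7.00): a=4.9513, h=6.2837
  candidates: C₊=(4.7524,4.6327) cross=50.496; C₋=(9.5444,-6.9852) cross=-50.496
  mode - wants cross < 0 → take C=(9.5444,-6.9852) (cross=-50.496)
ex = (C−B)/|BC| = (0.8717,-0.4901); ey = (0.4901,0.8717)
P = B + 0.70·ex + -0.95·ey = (2.7157,-4.2353)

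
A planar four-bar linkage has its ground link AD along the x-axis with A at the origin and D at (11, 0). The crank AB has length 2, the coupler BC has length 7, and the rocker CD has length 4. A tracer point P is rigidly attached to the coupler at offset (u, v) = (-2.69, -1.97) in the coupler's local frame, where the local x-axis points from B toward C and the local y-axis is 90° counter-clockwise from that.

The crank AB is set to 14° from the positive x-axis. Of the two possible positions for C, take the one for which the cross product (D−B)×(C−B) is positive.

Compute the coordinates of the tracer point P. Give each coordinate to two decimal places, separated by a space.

A=(0,0), D=(11.00,0)
B = A + 2.00·(cos14°, sin14°) = (1.9406, 0.4838)
|BD| = 9.0723
circle(B,7.00) ∩ circle(D,4.00): a=6.3549, h=2.9352
  candidates: C₊=(8.4430,3.0760) cross=26.629; C₋=(8.1299,-2.7861) cross=-26.629
  mode + wants cross > 0 → take C=(8.4430,3.0760) (cross=26.629)
ex = (C−B)/|BC| = (0.9289,0.3703); ey = (-0.3703,0.9289)
P = B + -2.69·ex + -1.97·ey = (0.1713,-2.3422)

0.17 -2.34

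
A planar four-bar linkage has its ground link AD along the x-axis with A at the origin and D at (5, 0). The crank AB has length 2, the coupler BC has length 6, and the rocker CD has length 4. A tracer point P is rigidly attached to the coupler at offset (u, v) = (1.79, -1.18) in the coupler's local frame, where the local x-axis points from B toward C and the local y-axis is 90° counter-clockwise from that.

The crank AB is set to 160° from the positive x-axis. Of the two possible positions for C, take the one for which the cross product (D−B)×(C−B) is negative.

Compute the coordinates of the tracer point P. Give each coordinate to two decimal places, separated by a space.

-1.30 -1.38

A=(0,0), D=(5.00,0)
B = A + 2.00·(cos160°, sin160°) = (-1.8794, 0.6840)
|BD| = 6.9133
circle(B,6.00) ∩ circle(D,4.00): a=4.9031, h=3.4582
  candidates: C₊=(3.3419,3.6401) cross=23.908; C₋=(2.6575,-3.2423) cross=-23.908
  mode - wants cross < 0 → take C=(2.6575,-3.2423) (cross=-23.908)
ex = (C−B)/|BC| = (0.7562,-0.6544); ey = (0.6544,0.7562)
P = B + 1.79·ex + -1.18·ey = (-1.2981,-1.3796)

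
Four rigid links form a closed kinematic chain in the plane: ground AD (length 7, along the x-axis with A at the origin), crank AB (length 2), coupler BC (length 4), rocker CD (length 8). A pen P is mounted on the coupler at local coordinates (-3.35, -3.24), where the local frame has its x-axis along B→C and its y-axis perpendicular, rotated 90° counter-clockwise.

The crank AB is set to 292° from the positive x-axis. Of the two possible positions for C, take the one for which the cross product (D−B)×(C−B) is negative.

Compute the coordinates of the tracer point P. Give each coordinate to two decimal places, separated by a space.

-3.05 0.85

A=(0,0), D=(7.00,0)
B = A + 2.00·(cos292°, sin292°) = (0.7492, -1.8544)
|BD| = 6.5200
circle(B,4.00) ∩ circle(D,8.00): a=-0.4209, h=3.9778
  candidates: C₊=(-0.7857,1.8394) cross=25.935; C₋=(1.4770,-5.7876) cross=-25.935
  mode - wants cross < 0 → take C=(1.4770,-5.7876) (cross=-25.935)
ex = (C−B)/|BC| = (0.1819,-0.9833); ey = (0.9833,0.1819)
P = B + -3.35·ex + -3.24·ey = (-3.0462,0.8502)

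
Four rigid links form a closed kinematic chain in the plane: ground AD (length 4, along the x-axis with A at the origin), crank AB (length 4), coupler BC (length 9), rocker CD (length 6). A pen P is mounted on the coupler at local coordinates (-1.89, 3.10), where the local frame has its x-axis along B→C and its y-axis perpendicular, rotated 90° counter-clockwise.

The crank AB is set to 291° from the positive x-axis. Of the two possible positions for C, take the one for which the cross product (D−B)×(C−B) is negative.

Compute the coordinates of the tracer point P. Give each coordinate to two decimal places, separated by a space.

A=(0,0), D=(4.00,0)
B = A + 4.00·(cos291°, sin291°) = (1.4335, -3.7343)
|BD| = 4.5312
circle(B,9.00) ∩ circle(D,6.00): a=7.2311, h=5.3582
  candidates: C₊=(1.1134,5.2600) cross=24.279; C₋=(9.9451,-0.8099) cross=-24.279
  mode - wants cross < 0 → take C=(9.9451,-0.8099) (cross=-24.279)
ex = (C−B)/|BC| = (0.9457,0.3249); ey = (-0.3249,0.9457)
P = B + -1.89·ex + 3.10·ey = (-1.3613,-1.4167)

-1.36 -1.42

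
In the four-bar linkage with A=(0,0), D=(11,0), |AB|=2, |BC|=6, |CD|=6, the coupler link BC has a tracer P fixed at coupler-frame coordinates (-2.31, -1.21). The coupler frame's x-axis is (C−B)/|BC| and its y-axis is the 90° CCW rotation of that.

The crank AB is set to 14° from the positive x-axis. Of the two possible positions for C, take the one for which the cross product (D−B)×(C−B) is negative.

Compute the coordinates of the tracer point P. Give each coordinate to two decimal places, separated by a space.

-0.56 1.22

A=(0,0), D=(11.00,0)
B = A + 2.00·(cos14°, sin14°) = (1.9406, 0.4838)
|BD| = 9.0723
circle(B,6.00) ∩ circle(D,6.00): a=4.5362, h=3.9272
  candidates: C₊=(6.6797,4.1636) cross=35.629; C₋=(6.2608,-3.6797) cross=-35.629
  mode - wants cross < 0 → take C=(6.2608,-3.6797) (cross=-35.629)
ex = (C−B)/|BC| = (0.7200,-0.6939); ey = (0.6939,0.7200)
P = B + -2.31·ex + -1.21·ey = (-0.5624,1.2156)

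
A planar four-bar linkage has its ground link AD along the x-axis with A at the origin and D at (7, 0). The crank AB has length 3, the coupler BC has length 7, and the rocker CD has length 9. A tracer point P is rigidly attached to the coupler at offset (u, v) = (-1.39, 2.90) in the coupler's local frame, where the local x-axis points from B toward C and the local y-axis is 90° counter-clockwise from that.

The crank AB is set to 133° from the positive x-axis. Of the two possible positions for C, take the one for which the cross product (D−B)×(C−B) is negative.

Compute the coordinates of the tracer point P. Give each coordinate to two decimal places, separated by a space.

A=(0,0), D=(7.00,0)
B = A + 3.00·(cos133°, sin133°) = (-2.0460, 2.1941)
|BD| = 9.3083
circle(B,7.00) ∩ circle(D,9.00): a=2.9352, h=6.3549
  candidates: C₊=(2.3044,7.6780) cross=59.153; C₋=(-0.6914,-4.6736) cross=-59.153
  mode - wants cross < 0 → take C=(-0.6914,-4.6736) (cross=-59.153)
ex = (C−B)/|BC| = (0.1935,-0.9811); ey = (0.9811,0.1935)
P = B + -1.39·ex + 2.90·ey = (0.5302,4.1190)

0.53 4.12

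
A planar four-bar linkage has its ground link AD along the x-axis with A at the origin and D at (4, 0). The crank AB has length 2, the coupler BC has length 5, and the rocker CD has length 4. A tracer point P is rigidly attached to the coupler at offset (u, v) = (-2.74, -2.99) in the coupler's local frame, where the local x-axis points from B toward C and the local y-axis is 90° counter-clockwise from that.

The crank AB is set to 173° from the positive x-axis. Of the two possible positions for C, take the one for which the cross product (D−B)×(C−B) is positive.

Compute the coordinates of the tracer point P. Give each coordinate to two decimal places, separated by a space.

A=(0,0), D=(4.00,0)
B = A + 2.00·(cos173°, sin173°) = (-1.9851, 0.2437)
|BD| = 5.9901
circle(B,5.00) ∩ circle(D,4.00): a=3.7463, h=3.3114
  candidates: C₊=(1.8928,3.4000) cross=19.836; C₋=(1.6233,-3.2174) cross=-19.836
  mode + wants cross > 0 → take C=(1.8928,3.4000) (cross=19.836)
ex = (C−B)/|BC| = (0.7756,0.6312); ey = (-0.6312,0.7756)
P = B + -2.74·ex + -2.99·ey = (-2.2228,-3.8049)

-2.22 -3.80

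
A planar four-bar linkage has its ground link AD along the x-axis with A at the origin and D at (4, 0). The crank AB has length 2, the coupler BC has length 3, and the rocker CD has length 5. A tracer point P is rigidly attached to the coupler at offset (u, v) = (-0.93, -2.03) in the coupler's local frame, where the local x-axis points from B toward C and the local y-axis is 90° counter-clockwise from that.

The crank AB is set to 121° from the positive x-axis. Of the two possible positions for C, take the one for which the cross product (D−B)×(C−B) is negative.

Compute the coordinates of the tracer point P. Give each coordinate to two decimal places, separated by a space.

-3.12 2.51

A=(0,0), D=(4.00,0)
B = A + 2.00·(cos121°, sin121°) = (-1.0301, 1.7143)
|BD| = 5.3142
circle(B,3.00) ∩ circle(D,5.00): a=1.1517, h=2.7701
  candidates: C₊=(0.9537,3.9648) cross=14.721; C₋=(-0.8336,-1.2792) cross=-14.721
  mode - wants cross < 0 → take C=(-0.8336,-1.2792) (cross=-14.721)
ex = (C−B)/|BC| = (0.0655,-0.9979); ey = (0.9979,0.0655)
P = B + -0.93·ex + -2.03·ey = (-3.1166,2.5094)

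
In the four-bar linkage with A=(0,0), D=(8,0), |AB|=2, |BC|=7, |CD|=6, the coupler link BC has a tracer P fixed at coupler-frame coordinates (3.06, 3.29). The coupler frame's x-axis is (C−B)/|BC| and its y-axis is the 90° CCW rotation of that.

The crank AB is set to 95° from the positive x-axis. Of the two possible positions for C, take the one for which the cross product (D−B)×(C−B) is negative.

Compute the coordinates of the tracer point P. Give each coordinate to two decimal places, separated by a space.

4.23 1.11

A=(0,0), D=(8.00,0)
B = A + 2.00·(cos95°, sin95°) = (-0.1743, 1.9924)
|BD| = 8.4136
circle(B,7.00) ∩ circle(D,6.00): a=4.9794, h=4.9200
  candidates: C₊=(5.8285,5.5933) cross=41.395; C₋=(3.4984,-3.9668) cross=-41.395
  mode - wants cross < 0 → take C=(3.4984,-3.9668) (cross=-41.395)
ex = (C−B)/|BC| = (0.5247,-0.8513); ey = (0.8513,0.5247)
P = B + 3.06·ex + 3.29·ey = (4.2320,1.1135)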